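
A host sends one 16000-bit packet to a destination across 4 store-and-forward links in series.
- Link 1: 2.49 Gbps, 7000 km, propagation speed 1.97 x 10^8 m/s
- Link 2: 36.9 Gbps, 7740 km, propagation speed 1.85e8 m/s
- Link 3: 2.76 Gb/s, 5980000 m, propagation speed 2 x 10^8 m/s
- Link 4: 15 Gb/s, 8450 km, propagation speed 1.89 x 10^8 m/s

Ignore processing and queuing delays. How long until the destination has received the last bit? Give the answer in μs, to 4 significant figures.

Transmission delays (L/R per hop): 6.4257, 0.433604, 5.7971, 1.06667 μs; sum = 13.7231 μs.
Propagation delays (d/s per hop): 35533, 41837.8, 29900, 44709 μs; sum = 151980 μs.
End-to-end = 152000 μs.

152000 μs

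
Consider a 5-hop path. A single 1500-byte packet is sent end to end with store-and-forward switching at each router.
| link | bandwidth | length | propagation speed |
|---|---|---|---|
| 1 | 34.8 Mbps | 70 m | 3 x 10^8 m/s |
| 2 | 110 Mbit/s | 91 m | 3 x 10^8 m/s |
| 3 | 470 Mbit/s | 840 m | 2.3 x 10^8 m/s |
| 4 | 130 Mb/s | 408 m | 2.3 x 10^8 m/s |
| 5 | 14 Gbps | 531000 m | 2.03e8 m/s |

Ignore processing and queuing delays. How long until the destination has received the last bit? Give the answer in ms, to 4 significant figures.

L = 1500 × 8 = 12000 bits.
Transmission delays (L/R per hop): 0.344828, 0.109091, 0.0255319, 0.0923077, 0.000857143 ms; sum = 0.572615 ms.
Propagation delays (d/s per hop): 0.000233333, 0.000303333, 0.00365217, 0.00177391, 2.61576 ms; sum = 2.62173 ms.
End-to-end = 3.194 ms.

3.194 ms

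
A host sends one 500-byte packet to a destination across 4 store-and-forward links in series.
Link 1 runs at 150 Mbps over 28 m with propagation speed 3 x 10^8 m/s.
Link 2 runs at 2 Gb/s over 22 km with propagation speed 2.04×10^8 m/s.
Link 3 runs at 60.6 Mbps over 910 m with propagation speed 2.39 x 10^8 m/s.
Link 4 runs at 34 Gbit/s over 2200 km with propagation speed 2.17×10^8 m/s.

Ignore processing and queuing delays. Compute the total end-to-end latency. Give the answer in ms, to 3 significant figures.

L = 500 × 8 = 4000 bits.
Transmission delays (L/R per hop): 0.0266667, 0.002, 0.0660066, 0.000117647 ms; sum = 0.0947909 ms.
Propagation delays (d/s per hop): 9.33333e-05, 0.107843, 0.00380753, 10.1382 ms; sum = 10.25 ms.
End-to-end = 10.3 ms.

10.3 ms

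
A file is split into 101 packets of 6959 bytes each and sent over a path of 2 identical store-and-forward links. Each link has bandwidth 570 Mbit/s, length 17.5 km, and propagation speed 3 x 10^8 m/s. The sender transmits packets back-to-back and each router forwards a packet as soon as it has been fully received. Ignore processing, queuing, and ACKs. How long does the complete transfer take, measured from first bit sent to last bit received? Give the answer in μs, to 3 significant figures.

Per-hop transmission t_tx = L/R = 55672/570000000 = 97.6702 μs.
Per-hop propagation t_prop = 17500/300000000 = 58.3333 μs.
Pipeline fill: first packet needs 2·t_tx to clear all hops; remaining 100 packets each add one t_tx.
Total = (2+101-1)·t_tx + 2·t_prop = 102·97.6702 + 2·58.3333 = 10100 μs.

10100 μs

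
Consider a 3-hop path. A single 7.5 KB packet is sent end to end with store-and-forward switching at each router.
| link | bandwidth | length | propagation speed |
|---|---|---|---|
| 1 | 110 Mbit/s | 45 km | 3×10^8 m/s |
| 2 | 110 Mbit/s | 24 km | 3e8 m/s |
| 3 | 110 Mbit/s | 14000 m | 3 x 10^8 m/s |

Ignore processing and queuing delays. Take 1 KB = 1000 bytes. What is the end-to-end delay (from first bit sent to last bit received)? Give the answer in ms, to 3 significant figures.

1.91 ms

L = 60000 bits.
Transmission delay per hop = L/R = 60000/110000000 = 0.545455 ms; 3 hops → 1.63636 ms.
Propagation delays (d/s per hop): 0.15, 0.08, 0.0466667 ms; sum = 0.276667 ms.
End-to-end = 1.91 ms.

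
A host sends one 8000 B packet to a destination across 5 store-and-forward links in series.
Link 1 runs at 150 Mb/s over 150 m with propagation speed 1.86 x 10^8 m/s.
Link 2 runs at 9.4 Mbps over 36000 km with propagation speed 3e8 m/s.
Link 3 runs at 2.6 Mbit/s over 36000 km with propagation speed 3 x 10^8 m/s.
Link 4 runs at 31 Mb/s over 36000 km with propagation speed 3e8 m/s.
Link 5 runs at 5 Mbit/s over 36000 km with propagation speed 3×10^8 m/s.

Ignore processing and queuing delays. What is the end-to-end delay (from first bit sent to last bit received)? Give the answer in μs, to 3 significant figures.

527000 μs

L = 8000 × 8 = 64000 bits.
Transmission delays (L/R per hop): 426.667, 6808.51, 24615.4, 2064.52, 12800 μs; sum = 46715.1 μs.
Propagation delays (d/s per hop): 0.806452, 120000, 120000, 120000, 120000 μs; sum = 480001 μs.
End-to-end = 527000 μs.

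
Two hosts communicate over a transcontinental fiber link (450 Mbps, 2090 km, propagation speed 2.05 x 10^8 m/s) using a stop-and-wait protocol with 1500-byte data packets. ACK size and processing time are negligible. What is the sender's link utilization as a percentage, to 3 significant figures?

0.131 %

t_tx = L/R = 12000/450000000 = 2.66667e-05 s.
t_prop = 2090000/2.05e+08 = 0.0101951 s; RTT = 0.0203902 s.
Cycle = t_tx + RTT = 0.0204169 s.
Utilization = t_tx / cycle = 2.66667e-05/0.0204169 = 0.131 %.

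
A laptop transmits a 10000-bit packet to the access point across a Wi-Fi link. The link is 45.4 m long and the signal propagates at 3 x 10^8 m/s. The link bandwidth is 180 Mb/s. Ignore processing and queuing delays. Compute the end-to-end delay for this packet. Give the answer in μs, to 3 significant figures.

Transmission delay = L/R = 10000 / 180000000 = 55.5556 μs.
Propagation delay = d/s = 45.4 m / 300000000 m/s = 0.151333 μs.
Total = 55.7 μs.

55.7 μs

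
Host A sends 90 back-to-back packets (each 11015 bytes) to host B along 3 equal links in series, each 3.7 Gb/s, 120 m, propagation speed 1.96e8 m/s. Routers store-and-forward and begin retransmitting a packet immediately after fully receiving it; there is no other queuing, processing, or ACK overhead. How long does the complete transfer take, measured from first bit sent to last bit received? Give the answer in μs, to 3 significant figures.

2190 μs

Per-hop transmission t_tx = L/R = 88120/3700000000 = 23.8162 μs.
Per-hop propagation t_prop = 120/196000000 = 0.612245 μs.
Pipeline fill: first packet needs 3·t_tx to clear all hops; remaining 89 packets each add one t_tx.
Total = (3+90-1)·t_tx + 3·t_prop = 92·23.8162 + 3·0.612245 = 2190 μs.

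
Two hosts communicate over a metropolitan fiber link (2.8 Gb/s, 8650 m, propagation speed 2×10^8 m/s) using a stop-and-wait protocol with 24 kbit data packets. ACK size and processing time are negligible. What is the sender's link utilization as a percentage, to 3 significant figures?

t_tx = L/R = 24000/2800000000 = 8.57143e-06 s.
t_prop = 8650/200000000 = 4.325e-05 s; RTT = 8.65e-05 s.
Cycle = t_tx + RTT = 9.50714e-05 s.
Utilization = t_tx / cycle = 8.57143e-06/9.50714e-05 = 9.02 %.

9.02 %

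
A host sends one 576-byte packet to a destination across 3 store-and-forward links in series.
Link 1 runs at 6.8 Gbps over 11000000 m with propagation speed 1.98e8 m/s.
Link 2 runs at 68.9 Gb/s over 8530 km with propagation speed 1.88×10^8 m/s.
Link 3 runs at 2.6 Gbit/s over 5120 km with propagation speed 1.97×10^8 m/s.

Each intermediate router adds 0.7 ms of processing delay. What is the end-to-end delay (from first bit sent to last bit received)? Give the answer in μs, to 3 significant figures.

L = 576 × 8 = 4608 bits.
Transmission delays (L/R per hop): 0.677647, 0.0668795, 1.77231 μs; sum = 2.51683 μs.
Propagation delays (d/s per hop): 55555.6, 45372.3, 25989.8 μs; sum = 126918 μs.
Processing at 2 router(s): 2 × 0.7 ms = 1400 μs.
End-to-end = 128000 μs.

128000 μs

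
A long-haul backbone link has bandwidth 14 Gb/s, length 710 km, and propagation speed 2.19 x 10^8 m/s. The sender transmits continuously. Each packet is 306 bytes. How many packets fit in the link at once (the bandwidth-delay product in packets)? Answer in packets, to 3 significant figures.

18500 packets

Propagation delay = 710000 / 219000000 = 0.00324201 s.
BDP = R × t_prop = 14000000000 × 0.00324201 = 45388100 bits.
In packets of 2448 bits: 18500 packets.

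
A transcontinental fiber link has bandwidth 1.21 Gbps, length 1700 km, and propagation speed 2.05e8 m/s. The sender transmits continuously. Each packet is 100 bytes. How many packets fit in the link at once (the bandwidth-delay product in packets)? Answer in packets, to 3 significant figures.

Propagation delay = 1700000 / 2.05e+08 = 0.00829268 s.
BDP = R × t_prop = 1210000000 × 0.00829268 = 10034100 bits.
In packets of 800 bits: 12500 packets.

12500 packets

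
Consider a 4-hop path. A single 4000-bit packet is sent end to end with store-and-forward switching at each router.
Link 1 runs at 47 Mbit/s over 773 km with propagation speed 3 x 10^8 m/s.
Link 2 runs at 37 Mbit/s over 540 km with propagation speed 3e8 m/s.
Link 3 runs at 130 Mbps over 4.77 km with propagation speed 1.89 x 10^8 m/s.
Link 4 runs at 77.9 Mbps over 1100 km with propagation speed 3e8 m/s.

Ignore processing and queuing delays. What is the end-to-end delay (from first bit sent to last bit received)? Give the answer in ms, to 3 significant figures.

8.34 ms

Transmission delays (L/R per hop): 0.0851064, 0.108108, 0.0307692, 0.0513479 ms; sum = 0.275332 ms.
Propagation delays (d/s per hop): 2.57667, 1.8, 0.0252381, 3.66667 ms; sum = 8.06857 ms.
End-to-end = 8.34 ms.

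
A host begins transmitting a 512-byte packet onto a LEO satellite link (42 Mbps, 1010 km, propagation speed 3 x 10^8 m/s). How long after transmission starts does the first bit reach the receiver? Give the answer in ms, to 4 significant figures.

3.367 ms

First bit experiences only propagation delay: d/s = 1010000/300000000 = 3.367 ms.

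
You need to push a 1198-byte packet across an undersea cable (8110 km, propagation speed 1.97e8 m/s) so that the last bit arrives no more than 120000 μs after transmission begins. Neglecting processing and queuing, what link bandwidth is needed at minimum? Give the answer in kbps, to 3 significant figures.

122 kbps

L = 9584 bits.
Propagation delay = 8110000 / 197000000 = 41167.5 μs.
Transmission budget = 120000 − 41167.5 = 78832.5 μs.
R ≥ L / t_tx = 9584 bits / 0.0788325 s = 122 kbps.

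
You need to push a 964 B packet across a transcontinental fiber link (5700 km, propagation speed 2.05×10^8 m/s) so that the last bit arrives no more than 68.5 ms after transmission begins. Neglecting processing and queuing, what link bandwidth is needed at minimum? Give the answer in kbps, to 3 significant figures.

L = 7712 bits.
Propagation delay = 5700000 / 2.05e+08 = 27.8049 ms.
Transmission budget = 68.5 − 27.8049 = 40.6951 ms.
R ≥ L / t_tx = 7712 bits / 0.0406951 s = 190 kbps.

190 kbps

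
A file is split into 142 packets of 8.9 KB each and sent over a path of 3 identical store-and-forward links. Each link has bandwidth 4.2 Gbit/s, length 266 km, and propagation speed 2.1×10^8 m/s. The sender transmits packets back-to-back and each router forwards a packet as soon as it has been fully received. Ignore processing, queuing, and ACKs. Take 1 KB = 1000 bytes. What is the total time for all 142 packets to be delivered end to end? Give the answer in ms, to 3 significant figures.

6.24 ms

Per-hop transmission t_tx = L/R = 71200/4200000000 = 0.0169524 ms.
Per-hop propagation t_prop = 266000/210000000 = 1.26667 ms.
Pipeline fill: first packet needs 3·t_tx to clear all hops; remaining 141 packets each add one t_tx.
Total = (3+142-1)·t_tx + 3·t_prop = 144·0.0169524 + 3·1.26667 = 6.24 ms.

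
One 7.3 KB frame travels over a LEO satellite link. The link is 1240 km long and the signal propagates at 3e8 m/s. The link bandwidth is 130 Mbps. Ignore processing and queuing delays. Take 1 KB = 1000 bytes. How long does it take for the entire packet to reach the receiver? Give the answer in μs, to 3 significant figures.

4580 μs

L = 58400 bits.
Transmission delay = L/R = 58400 / 130000000 = 449.231 μs.
Propagation delay = d/s = 1240000 m / 300000000 m/s = 4133.33 μs.
Total = 4580 μs.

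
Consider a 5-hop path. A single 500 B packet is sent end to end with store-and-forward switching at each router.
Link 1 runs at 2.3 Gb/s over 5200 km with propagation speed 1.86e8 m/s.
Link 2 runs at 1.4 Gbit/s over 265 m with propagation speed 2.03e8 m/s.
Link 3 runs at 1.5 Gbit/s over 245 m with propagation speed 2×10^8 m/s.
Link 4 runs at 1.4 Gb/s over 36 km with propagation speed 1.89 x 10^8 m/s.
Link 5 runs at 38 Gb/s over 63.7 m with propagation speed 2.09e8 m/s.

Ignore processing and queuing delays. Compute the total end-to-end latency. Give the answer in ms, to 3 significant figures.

28.2 ms

L = 500 × 8 = 4000 bits.
Transmission delays (L/R per hop): 0.00173913, 0.00285714, 0.00266667, 0.00285714, 0.000105263 ms; sum = 0.0102253 ms.
Propagation delays (d/s per hop): 27.957, 0.00130542, 0.001225, 0.190476, 0.000304785 ms; sum = 28.1503 ms.
End-to-end = 28.2 ms.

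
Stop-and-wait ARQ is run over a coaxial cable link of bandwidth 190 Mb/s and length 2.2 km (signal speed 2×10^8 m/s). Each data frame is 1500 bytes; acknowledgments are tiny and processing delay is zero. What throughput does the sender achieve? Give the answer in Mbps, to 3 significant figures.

141 Mbps

t_tx = L/R = 12000/190000000 = 6.31579e-05 s.
t_prop = 2200/200000000 = 1.1e-05 s; RTT = 2.2e-05 s.
Cycle = t_tx + RTT = 8.51579e-05 s.
Throughput = L / cycle = 12000 / 8.51579e-05 = 141 Mbps.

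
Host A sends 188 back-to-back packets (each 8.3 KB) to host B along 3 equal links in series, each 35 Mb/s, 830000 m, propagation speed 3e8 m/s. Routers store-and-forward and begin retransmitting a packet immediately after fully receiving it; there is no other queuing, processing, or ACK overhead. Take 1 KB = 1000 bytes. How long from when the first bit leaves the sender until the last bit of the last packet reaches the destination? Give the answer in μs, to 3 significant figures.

Per-hop transmission t_tx = L/R = 66400/35000000 = 1897.14 μs.
Per-hop propagation t_prop = 830000/300000000 = 2766.67 μs.
Pipeline fill: first packet needs 3·t_tx to clear all hops; remaining 187 packets each add one t_tx.
Total = (3+188-1)·t_tx + 3·t_prop = 190·1897.14 + 3·2766.67 = 369000 μs.

369000 μs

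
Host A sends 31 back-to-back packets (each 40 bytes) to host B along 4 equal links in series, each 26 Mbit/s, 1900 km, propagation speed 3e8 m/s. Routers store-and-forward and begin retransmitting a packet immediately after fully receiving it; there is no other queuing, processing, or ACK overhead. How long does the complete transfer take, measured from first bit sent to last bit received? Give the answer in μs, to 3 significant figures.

Per-hop transmission t_tx = L/R = 320/26000000 = 12.3077 μs.
Per-hop propagation t_prop = 1900000/300000000 = 6333.33 μs.
Pipeline fill: first packet needs 4·t_tx to clear all hops; remaining 30 packets each add one t_tx.
Total = (4+31-1)·t_tx + 4·t_prop = 34·12.3077 + 4·6333.33 = 25800 μs.

25800 μs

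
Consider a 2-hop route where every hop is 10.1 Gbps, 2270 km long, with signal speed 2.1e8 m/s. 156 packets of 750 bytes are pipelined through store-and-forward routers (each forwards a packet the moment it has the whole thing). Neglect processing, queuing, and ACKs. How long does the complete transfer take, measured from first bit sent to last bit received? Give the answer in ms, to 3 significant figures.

Per-hop transmission t_tx = L/R = 6000/10100000000 = 0.000594059 ms.
Per-hop propagation t_prop = 2270000/210000000 = 10.8095 ms.
Pipeline fill: first packet needs 2·t_tx to clear all hops; remaining 155 packets each add one t_tx.
Total = (2+156-1)·t_tx + 2·t_prop = 157·0.000594059 + 2·10.8095 = 21.7 ms.

21.7 ms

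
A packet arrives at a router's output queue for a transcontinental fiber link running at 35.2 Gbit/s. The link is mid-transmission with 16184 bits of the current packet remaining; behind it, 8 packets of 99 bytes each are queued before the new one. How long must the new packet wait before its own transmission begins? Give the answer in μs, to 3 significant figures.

Each queued packet: L/R = 792/35200000000 = 0.0225 μs.
8 queued → 0.18 μs.
Plus remaining 16184 bits of current packet: 0.459773 μs.
Queuing delay = 0.640 μs.

0.640 μs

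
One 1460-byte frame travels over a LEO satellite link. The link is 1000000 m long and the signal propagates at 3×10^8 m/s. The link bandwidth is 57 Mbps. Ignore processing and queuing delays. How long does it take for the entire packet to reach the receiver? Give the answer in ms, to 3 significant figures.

3.54 ms

L = 1460 × 8 = 11680 bits.
Transmission delay = L/R = 11680 / 57000000 = 0.204912 ms.
Propagation delay = d/s = 1000000 m / 300000000 m/s = 3.33333 ms.
Total = 3.54 ms.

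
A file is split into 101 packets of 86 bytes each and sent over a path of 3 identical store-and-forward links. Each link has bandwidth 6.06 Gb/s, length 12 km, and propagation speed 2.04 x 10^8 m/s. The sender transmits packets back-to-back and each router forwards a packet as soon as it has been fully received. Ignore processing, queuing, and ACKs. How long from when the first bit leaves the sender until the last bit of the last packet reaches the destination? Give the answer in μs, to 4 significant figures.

Per-hop transmission t_tx = L/R = 688/6060000000 = 0.113531 μs.
Per-hop propagation t_prop = 12000/204000000 = 58.8235 μs.
Pipeline fill: first packet needs 3·t_tx to clear all hops; remaining 100 packets each add one t_tx.
Total = (3+101-1)·t_tx + 3·t_prop = 103·0.113531 + 3·58.8235 = 188.2 μs.

188.2 μs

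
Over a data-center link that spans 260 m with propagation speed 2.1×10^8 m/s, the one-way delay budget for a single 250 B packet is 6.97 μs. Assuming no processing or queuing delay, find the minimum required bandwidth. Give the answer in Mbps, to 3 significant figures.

349 Mbps

L = 2000 bits.
Propagation delay = 260 / 210000000 = 1.2381 μs.
Transmission budget = 6.97 − 1.2381 = 5.7319 μs.
R ≥ L / t_tx = 2000 bits / 5.7319e-06 s = 349 Mbps.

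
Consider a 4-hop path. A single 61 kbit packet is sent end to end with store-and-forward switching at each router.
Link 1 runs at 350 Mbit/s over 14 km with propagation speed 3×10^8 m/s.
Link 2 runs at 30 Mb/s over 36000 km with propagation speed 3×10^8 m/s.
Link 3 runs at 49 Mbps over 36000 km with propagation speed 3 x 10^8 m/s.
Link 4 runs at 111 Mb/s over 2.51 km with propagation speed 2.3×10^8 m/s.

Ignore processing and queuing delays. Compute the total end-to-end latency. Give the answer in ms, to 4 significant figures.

244.1 ms

L = 61000 bits.
Transmission delays (L/R per hop): 0.174286, 2.03333, 1.2449, 0.54955 ms; sum = 4.00207 ms.
Propagation delays (d/s per hop): 0.0466667, 120, 120, 0.010913 ms; sum = 240.058 ms.
End-to-end = 244.1 ms.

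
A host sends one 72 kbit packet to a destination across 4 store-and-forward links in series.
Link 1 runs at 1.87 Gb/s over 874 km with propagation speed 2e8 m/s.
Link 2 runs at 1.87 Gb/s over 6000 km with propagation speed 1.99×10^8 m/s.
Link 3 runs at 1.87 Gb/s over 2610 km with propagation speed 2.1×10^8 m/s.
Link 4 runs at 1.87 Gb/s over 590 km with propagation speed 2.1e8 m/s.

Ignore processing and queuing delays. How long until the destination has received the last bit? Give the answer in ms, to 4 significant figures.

L = 72000 bits.
Transmission delay per hop = L/R = 72000/1870000000 = 0.0385027 ms; 4 hops → 0.154011 ms.
Propagation delays (d/s per hop): 4.37, 30.1508, 12.4286, 2.80952 ms; sum = 49.7588 ms.
End-to-end = 49.91 ms.

49.91 ms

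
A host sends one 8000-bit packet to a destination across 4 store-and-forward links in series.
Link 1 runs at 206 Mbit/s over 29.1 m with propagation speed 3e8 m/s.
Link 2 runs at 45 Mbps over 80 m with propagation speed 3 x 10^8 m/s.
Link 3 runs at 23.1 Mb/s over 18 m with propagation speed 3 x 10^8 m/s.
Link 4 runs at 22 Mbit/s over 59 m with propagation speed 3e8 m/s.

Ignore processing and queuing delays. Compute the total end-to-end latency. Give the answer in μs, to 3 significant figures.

Transmission delays (L/R per hop): 38.835, 177.778, 346.32, 363.636 μs; sum = 926.569 μs.
Propagation delays (d/s per hop): 0.097, 0.266667, 0.06, 0.196667 μs; sum = 0.620333 μs.
End-to-end = 927 μs.

927 μs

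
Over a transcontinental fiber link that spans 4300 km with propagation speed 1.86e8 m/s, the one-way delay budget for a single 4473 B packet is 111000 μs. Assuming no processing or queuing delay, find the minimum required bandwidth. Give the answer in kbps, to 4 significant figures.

L = 35784 bits.
Propagation delay = 4300000 / 186000000 = 23118.3 μs.
Transmission budget = 111000 − 23118.3 = 87881.7 μs.
R ≥ L / t_tx = 35784 bits / 0.0878817 s = 407.2 kbps.

407.2 kbps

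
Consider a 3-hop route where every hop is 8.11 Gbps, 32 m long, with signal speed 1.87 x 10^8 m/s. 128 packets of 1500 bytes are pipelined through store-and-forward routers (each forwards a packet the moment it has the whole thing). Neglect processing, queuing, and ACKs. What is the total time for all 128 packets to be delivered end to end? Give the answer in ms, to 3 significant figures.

0.193 ms

Per-hop transmission t_tx = L/R = 12000/8.11e+09 = 0.00147965 ms.
Per-hop propagation t_prop = 32/187000000 = 0.000171123 ms.
Pipeline fill: first packet needs 3·t_tx to clear all hops; remaining 127 packets each add one t_tx.
Total = (3+128-1)·t_tx + 3·t_prop = 130·0.00147965 + 3·0.000171123 = 0.193 ms.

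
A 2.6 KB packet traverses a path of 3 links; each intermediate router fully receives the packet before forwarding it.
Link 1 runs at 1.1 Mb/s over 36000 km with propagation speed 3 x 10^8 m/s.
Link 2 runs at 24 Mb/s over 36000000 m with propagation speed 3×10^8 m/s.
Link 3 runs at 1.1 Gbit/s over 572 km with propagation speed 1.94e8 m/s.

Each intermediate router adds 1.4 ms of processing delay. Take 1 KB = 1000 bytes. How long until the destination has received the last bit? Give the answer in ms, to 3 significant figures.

L = 20800 bits.
Transmission delays (L/R per hop): 18.9091, 0.866667, 0.0189091 ms; sum = 19.7947 ms.
Propagation delays (d/s per hop): 120, 120, 2.94845 ms; sum = 242.948 ms.
Processing at 2 router(s): 2 × 1.4 ms = 2.8 ms.
End-to-end = 266 ms.

266 ms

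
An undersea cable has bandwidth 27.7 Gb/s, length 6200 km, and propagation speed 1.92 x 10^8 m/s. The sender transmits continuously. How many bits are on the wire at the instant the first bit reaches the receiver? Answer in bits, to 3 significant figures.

894000000 bits

Propagation delay = 6200000 / 192000000 = 0.0322917 s.
BDP = R × t_prop = 27700000000 × 0.0322917 = 894479000 bits.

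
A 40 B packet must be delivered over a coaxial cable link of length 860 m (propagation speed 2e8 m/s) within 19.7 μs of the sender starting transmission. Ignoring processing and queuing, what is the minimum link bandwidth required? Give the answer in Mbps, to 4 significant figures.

20.78 Mbps

L = 320 bits.
Propagation delay = 860 / 200000000 = 4.3 μs.
Transmission budget = 19.7 − 4.3 = 15.4 μs.
R ≥ L / t_tx = 320 bits / 1.54e-05 s = 20.78 Mbps.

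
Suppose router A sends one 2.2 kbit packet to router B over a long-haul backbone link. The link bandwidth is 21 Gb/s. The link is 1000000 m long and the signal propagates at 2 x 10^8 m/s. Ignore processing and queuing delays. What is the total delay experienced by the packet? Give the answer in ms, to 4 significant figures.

L = 2200 bits.
Transmission delay = L/R = 2200 / 21000000000 = 0.000104762 ms.
Propagation delay = d/s = 1000000 m / 200000000 m/s = 5 ms.
Total = 5.000 ms.

5.000 ms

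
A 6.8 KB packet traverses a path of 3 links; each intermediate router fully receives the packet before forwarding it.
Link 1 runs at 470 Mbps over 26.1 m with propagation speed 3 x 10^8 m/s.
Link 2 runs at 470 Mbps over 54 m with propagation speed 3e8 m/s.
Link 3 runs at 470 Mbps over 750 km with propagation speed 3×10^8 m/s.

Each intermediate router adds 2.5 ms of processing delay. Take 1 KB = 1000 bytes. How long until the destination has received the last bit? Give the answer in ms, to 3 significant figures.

L = 54400 bits.
Transmission delay per hop = L/R = 54400/470000000 = 0.115745 ms; 3 hops → 0.347234 ms.
Propagation delays (d/s per hop): 8.7e-05, 0.00018, 2.5 ms; sum = 2.50027 ms.
Processing at 2 router(s): 2 × 2.5 ms = 5 ms.
End-to-end = 7.85 ms.

7.85 ms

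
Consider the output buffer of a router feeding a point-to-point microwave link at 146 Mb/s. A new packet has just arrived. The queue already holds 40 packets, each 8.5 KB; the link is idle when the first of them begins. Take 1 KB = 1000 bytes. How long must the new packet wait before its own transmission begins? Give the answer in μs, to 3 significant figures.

18600 μs

Each queued packet: L/R = 68000/146000000 = 465.753 μs.
40 queued → 18630.1 μs.
Queuing delay = 18600 μs.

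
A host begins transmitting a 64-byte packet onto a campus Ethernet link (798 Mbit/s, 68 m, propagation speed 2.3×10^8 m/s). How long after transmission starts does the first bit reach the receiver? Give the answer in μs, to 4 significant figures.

First bit experiences only propagation delay: d/s = 68/2.3e+08 = 0.2957 μs.

0.2957 μs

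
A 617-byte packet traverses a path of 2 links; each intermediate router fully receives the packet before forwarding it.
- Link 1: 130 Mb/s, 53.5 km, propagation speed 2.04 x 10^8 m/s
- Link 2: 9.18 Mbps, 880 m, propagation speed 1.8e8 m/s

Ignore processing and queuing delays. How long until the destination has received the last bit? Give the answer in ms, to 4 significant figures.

0.8428 ms

L = 617 × 8 = 4936 bits.
Transmission delays (L/R per hop): 0.0379692, 0.537691 ms; sum = 0.57566 ms.
Propagation delays (d/s per hop): 0.262255, 0.00488889 ms; sum = 0.267144 ms.
End-to-end = 0.8428 ms.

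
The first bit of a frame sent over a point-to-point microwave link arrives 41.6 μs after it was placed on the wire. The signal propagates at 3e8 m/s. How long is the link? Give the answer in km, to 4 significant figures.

d = s × t_prop = 300000000 × 4.16e-05 = 12.48 km.

12.48 km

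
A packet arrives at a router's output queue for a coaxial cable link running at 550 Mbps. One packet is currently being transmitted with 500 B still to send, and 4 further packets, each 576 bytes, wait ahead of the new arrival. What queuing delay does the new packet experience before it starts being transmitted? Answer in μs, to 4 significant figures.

40.79 μs

Each queued packet: L/R = 4608/550000000 = 8.37818 μs.
4 queued → 33.5127 μs.
Plus remaining 4000 bits of current packet: 7.27273 μs.
Queuing delay = 40.79 μs.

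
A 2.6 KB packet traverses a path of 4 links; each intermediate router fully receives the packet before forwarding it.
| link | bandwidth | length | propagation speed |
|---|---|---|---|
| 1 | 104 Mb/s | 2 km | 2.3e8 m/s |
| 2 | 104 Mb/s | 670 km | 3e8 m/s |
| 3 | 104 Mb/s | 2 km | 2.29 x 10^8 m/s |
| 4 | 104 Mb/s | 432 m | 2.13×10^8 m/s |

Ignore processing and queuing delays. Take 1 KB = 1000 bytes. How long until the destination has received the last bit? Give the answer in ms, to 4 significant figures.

3.053 ms

L = 20800 bits.
Transmission delay per hop = L/R = 20800/104000000 = 0.2 ms; 4 hops → 0.8 ms.
Propagation delays (d/s per hop): 0.00869565, 2.23333, 0.00873362, 0.00202817 ms; sum = 2.25279 ms.
End-to-end = 3.053 ms.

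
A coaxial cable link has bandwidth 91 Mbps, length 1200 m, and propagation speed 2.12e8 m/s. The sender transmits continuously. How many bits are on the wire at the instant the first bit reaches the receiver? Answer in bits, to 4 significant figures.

Propagation delay = 1200 / 212000000 = 5.66038e-06 s.
BDP = R × t_prop = 91000000 × 5.66038e-06 = 515.094 bits.

515.1 bits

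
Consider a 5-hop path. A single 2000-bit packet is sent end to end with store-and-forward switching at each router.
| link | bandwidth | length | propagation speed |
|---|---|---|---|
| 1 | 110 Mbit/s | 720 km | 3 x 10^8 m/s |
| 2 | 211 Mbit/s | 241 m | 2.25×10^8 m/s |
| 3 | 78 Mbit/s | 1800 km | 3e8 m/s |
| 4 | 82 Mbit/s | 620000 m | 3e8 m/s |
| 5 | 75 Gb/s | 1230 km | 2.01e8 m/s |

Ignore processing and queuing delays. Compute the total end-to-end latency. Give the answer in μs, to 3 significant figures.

Transmission delays (L/R per hop): 18.1818, 9.47867, 25.641, 24.3902, 0.0266667 μs; sum = 77.7184 μs.
Propagation delays (d/s per hop): 2400, 1.07111, 6000, 2066.67, 6119.4 μs; sum = 16587.1 μs.
End-to-end = 16700 μs.

16700 μs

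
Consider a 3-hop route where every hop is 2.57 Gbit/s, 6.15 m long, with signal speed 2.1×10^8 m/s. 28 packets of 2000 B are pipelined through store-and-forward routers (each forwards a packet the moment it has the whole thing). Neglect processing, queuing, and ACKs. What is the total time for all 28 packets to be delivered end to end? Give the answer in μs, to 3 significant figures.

Per-hop transmission t_tx = L/R = 16000/2570000000 = 6.22568 μs.
Per-hop propagation t_prop = 6.15/210000000 = 0.0292857 μs.
Pipeline fill: first packet needs 3·t_tx to clear all hops; remaining 27 packets each add one t_tx.
Total = (3+28-1)·t_tx + 3·t_prop = 30·6.22568 + 3·0.0292857 = 187 μs.

187 μs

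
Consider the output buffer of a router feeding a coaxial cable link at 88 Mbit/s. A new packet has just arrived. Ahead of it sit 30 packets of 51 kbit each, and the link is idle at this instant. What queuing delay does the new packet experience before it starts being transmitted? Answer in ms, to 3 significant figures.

17.4 ms

Each queued packet: L/R = 51000/88000000 = 0.579545 ms.
30 queued → 17.3864 ms.
Queuing delay = 17.4 ms.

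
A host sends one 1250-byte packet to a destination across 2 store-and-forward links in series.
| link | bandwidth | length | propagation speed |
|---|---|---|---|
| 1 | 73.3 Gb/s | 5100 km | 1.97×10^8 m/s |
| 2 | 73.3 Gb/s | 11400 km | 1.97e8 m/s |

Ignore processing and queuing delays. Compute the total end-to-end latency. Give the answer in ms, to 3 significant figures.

83.8 ms

L = 1250 × 8 = 10000 bits.
Transmission delay per hop = L/R = 10000/73300000000 = 0.000136426 ms; 2 hops → 0.000272851 ms.
Propagation delays (d/s per hop): 25.8883, 57.868 ms; sum = 83.7563 ms.
End-to-end = 83.8 ms.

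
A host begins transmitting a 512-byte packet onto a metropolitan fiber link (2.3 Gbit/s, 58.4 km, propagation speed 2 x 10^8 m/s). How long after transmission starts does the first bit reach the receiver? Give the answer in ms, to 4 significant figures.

First bit experiences only propagation delay: d/s = 58400/200000000 = 0.2920 ms.

0.2920 ms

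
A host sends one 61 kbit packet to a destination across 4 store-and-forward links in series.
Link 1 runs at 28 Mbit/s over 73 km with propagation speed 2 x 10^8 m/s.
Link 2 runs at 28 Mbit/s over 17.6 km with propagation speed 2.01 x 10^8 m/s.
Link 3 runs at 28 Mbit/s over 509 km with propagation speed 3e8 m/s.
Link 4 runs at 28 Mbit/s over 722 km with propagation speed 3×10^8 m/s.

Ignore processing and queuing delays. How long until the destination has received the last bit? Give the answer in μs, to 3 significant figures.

13300 μs

L = 61000 bits.
Transmission delay per hop = L/R = 61000/28000000 = 2178.57 μs; 4 hops → 8714.29 μs.
Propagation delays (d/s per hop): 365, 87.5622, 1696.67, 2406.67 μs; sum = 4555.9 μs.
End-to-end = 13300 μs.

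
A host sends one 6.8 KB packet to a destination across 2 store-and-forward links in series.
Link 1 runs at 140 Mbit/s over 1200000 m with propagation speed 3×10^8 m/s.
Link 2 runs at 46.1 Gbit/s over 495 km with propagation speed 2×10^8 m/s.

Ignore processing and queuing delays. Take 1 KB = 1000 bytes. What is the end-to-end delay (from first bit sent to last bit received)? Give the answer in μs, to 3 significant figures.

6860 μs

L = 54400 bits.
Transmission delays (L/R per hop): 388.571, 1.18004 μs; sum = 389.751 μs.
Propagation delays (d/s per hop): 4000, 2475 μs; sum = 6475 μs.
End-to-end = 6860 μs.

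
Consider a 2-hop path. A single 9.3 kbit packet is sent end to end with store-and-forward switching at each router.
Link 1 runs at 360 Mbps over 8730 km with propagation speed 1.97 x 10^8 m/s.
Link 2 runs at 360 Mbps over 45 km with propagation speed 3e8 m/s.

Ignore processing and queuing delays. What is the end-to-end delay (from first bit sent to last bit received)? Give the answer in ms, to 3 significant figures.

44.5 ms

L = 9300 bits.
Transmission delay per hop = L/R = 9300/360000000 = 0.0258333 ms; 2 hops → 0.0516667 ms.
Propagation delays (d/s per hop): 44.3147, 0.15 ms; sum = 44.4647 ms.
End-to-end = 44.5 ms.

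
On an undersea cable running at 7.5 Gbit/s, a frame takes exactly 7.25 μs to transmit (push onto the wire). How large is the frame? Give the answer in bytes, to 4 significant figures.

L = R × t_tx = 7500000000 b/s × 7.25e-06 s = 54375 bits.
In bytes: 54375 / 8 = 6797 bytes.

6797 bytes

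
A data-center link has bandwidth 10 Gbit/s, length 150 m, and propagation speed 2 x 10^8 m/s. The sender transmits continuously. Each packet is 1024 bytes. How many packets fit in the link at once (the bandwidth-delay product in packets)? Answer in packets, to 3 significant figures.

Propagation delay = 150 / 200000000 = 7.5e-07 s.
BDP = R × t_prop = 10000000000 × 7.5e-07 = 7500 bits.
In packets of 8192 bits: 0.916 packets.

0.916 packets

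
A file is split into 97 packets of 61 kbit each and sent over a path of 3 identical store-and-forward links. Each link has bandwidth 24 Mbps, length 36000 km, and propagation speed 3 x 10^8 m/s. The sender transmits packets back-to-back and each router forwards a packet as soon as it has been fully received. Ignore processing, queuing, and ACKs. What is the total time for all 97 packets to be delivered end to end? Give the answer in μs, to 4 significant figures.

611600 μs

Per-hop transmission t_tx = L/R = 61000/24000000 = 2541.67 μs.
Per-hop propagation t_prop = 36000000/300000000 = 120000 μs.
Pipeline fill: first packet needs 3·t_tx to clear all hops; remaining 96 packets each add one t_tx.
Total = (3+97-1)·t_tx + 3·t_prop = 99·2541.67 + 3·120000 = 611600 μs.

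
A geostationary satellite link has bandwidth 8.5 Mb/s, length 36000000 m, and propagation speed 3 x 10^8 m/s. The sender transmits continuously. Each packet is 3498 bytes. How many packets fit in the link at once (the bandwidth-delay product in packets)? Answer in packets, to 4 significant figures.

36.45 packets

Propagation delay = 36000000 / 300000000 = 0.12 s.
BDP = R × t_prop = 8500000 × 0.12 = 1020000 bits.
In packets of 27984 bits: 36.45 packets.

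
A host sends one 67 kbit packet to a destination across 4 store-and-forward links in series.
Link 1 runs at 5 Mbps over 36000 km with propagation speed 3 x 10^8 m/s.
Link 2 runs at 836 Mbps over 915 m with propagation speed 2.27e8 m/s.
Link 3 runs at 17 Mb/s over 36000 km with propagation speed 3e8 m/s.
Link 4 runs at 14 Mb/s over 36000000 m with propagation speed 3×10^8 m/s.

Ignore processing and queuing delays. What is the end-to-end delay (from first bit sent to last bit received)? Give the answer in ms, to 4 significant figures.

382.2 ms

L = 67000 bits.
Transmission delays (L/R per hop): 13.4, 0.0801435, 3.94118, 4.78571 ms; sum = 22.207 ms.
Propagation delays (d/s per hop): 120, 0.00403084, 120, 120 ms; sum = 360.004 ms.
End-to-end = 382.2 ms.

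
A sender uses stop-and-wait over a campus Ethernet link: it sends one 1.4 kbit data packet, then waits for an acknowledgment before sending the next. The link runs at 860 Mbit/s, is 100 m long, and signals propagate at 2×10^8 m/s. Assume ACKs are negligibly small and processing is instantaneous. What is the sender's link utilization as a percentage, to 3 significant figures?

t_tx = L/R = 1400/860000000 = 1.62791e-06 s.
t_prop = 100/200000000 = 5e-07 s; RTT = 1e-06 s.
Cycle = t_tx + RTT = 2.62791e-06 s.
Utilization = t_tx / cycle = 1.62791e-06/2.62791e-06 = 61.9 %.

61.9 %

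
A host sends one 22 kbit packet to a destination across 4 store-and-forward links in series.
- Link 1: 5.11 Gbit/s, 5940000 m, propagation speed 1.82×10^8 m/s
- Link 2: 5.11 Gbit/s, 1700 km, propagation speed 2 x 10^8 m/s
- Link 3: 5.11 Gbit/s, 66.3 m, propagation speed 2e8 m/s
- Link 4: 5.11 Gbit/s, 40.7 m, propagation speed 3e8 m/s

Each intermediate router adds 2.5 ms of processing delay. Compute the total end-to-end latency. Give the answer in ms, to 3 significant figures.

L = 22000 bits.
Transmission delay per hop = L/R = 22000/5110000000 = 0.00430528 ms; 4 hops → 0.0172211 ms.
Propagation delays (d/s per hop): 32.6374, 8.5, 0.0003315, 0.000135667 ms; sum = 41.1378 ms.
Processing at 3 router(s): 3 × 2.5 ms = 7.5 ms.
End-to-end = 48.7 ms.

48.7 ms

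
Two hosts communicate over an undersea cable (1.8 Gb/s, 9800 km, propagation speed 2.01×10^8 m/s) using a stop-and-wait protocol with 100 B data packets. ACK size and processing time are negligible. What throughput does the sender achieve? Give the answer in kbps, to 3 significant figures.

8.20 kbps

t_tx = L/R = 800/1800000000 = 4.44444e-07 s.
t_prop = 9800000/2.01e+08 = 0.0487562 s; RTT = 0.0975124 s.
Cycle = t_tx + RTT = 0.0975129 s.
Throughput = L / cycle = 800 / 0.0975129 = 8.20 kbps.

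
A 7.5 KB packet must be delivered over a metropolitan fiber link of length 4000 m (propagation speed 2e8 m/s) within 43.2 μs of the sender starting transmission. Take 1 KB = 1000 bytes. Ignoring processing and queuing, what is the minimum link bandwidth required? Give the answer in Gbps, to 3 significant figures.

L = 60000 bits.
Propagation delay = 4000 / 200000000 = 20 μs.
Transmission budget = 43.2 − 20 = 23.2 μs.
R ≥ L / t_tx = 60000 bits / 2.32e-05 s = 2.59 Gbps.

2.59 Gbps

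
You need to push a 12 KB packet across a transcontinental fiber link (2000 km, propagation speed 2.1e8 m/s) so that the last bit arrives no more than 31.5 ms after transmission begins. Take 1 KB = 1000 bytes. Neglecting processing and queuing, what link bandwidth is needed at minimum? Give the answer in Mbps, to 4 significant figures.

4.368 Mbps

L = 96000 bits.
Propagation delay = 2000000 / 210000000 = 9.52381 ms.
Transmission budget = 31.5 − 9.52381 = 21.9762 ms.
R ≥ L / t_tx = 96000 bits / 0.0219762 s = 4.368 Mbps.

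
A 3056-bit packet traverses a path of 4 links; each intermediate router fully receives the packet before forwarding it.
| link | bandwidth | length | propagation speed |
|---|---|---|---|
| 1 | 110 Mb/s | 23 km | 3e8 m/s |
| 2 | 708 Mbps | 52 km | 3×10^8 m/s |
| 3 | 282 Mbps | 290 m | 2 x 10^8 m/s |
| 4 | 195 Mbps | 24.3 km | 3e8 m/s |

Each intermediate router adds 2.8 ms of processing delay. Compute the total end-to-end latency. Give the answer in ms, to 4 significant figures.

8.791 ms

Transmission delays (L/R per hop): 0.0277818, 0.00431638, 0.0108369, 0.0156718 ms; sum = 0.0586069 ms.
Propagation delays (d/s per hop): 0.0766667, 0.173333, 0.00145, 0.081 ms; sum = 0.33245 ms.
Processing at 3 router(s): 3 × 2.8 ms = 8.4 ms.
End-to-end = 8.791 ms.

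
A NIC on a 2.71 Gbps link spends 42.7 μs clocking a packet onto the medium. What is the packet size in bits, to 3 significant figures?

116000 bits

L = R × t_tx = 2710000000 b/s × 4.27e-05 s = 115717 bits.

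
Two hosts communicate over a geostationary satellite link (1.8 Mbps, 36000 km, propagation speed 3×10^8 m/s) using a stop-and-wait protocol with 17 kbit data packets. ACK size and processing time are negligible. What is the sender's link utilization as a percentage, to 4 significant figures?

3.786 %

t_tx = L/R = 17000/1800000 = 0.00944444 s.
t_prop = 36000000/300000000 = 0.12 s; RTT = 0.24 s.
Cycle = t_tx + RTT = 0.249444 s.
Utilization = t_tx / cycle = 0.00944444/0.249444 = 3.786 %.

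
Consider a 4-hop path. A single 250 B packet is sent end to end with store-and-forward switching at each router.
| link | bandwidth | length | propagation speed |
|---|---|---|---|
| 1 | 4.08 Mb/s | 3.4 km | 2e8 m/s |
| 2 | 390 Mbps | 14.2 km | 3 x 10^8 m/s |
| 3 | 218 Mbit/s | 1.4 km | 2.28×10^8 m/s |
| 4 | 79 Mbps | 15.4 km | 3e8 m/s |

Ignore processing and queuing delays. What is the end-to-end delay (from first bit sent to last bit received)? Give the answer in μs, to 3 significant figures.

652 μs

L = 250 × 8 = 2000 bits.
Transmission delays (L/R per hop): 490.196, 5.12821, 9.17431, 25.3165 μs; sum = 529.815 μs.
Propagation delays (d/s per hop): 17, 47.3333, 6.14035, 51.3333 μs; sum = 121.807 μs.
End-to-end = 652 μs.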